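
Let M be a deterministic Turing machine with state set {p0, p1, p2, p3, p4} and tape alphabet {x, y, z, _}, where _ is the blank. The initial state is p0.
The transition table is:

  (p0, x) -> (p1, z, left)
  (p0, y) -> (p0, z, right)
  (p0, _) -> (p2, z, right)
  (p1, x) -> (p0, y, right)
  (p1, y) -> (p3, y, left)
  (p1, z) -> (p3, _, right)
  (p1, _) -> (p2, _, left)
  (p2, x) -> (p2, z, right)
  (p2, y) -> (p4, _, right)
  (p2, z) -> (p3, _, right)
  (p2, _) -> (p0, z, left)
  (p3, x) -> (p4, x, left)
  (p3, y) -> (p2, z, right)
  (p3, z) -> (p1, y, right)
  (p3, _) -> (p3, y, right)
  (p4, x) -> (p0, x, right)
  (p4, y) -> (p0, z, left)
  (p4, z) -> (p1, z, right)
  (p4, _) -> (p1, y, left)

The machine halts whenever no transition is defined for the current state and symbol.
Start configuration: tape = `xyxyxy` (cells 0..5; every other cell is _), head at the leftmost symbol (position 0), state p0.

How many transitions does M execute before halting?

p0 | ___[x]yxyxy__   read x → write z, move left, go to p1
p1 | __[_]zyxyxy__   read _ → write _, move left, go to p2
p2 | _[_]_zyxyxy__   read _ → write z, move left, go to p0
p0 | [_]z_zyxyxy__   read _ → write z, move right, go to p2
p2 | z[z]_zyxyxy__   read z → write _, move right, go to p3
p3 | z_[_]zyxyxy__   read _ → write y, move right, go to p3
p3 | z_y[z]yxyxy__   read z → write y, move right, go to p1
p1 | z_yy[y]xyxy__   read y → write y, move left, go to p3
p3 | z_y[y]yxyxy__   read y → write z, move right, go to p2
p2 | z_yz[y]xyxy__   read y → write _, move right, go to p4
p4 | z_yz_[x]yxy__   read x → write x, move right, go to p0
p0 | z_yz_x[y]xy__   read y → write z, move right, go to p0
p0 | z_yz_xz[x]y__   read x → write z, move left, go to p1
p1 | z_yz_x[z]zy__   read z → write _, move right, go to p3
p3 | z_yz_x_[z]y__   read z → write y, move right, go to p1
p1 | z_yz_x_y[y]__   read y → write y, move left, go to p3
p3 | z_yz_x_[y]y__   read y → write z, move right, go to p2
p2 | z_yz_x_z[y]__   read y → write _, move right, go to p4
p4 | z_yz_x_z_[_]_   read _ → write y, move left, go to p1
p1 | z_yz_x_z[_]y_   read _ → write _, move left, go to p2
p2 | z_yz_x_[z]_y_   read z → write _, move right, go to p3
p3 | z_yz_x__[_]y_   read _ → write y, move right, go to p3
p3 | z_yz_x__y[y]_   read y → write z, move right, go to p2
p2 | z_yz_x__yz[_]   read _ → write z, move left, go to p0
p0 | z_yz_x__y[z]z
M halts after 24 transitions.

24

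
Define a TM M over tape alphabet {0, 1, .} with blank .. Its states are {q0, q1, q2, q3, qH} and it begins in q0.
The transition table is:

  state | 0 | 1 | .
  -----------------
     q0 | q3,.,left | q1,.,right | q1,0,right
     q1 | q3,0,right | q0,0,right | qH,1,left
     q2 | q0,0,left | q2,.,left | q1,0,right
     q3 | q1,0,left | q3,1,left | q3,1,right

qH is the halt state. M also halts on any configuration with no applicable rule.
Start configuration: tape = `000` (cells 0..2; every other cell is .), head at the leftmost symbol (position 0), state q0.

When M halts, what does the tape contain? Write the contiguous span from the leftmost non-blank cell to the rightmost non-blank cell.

state=q0 head=0 tape=...[0]00   (q0,0)→(q3,.,left)
state=q3 head=-1 tape=..[.].00   (q3,.)→(q3,1,right)
state=q3 head=0 tape=..1[.]00   (q3,.)→(q3,1,right)
state=q3 head=1 tape=..11[0]0   (q3,0)→(q1,0,left)
state=q1 head=0 tape=..1[1]00   (q1,1)→(q0,0,right)
state=q0 head=1 tape=..10[0]0   (q0,0)→(q3,.,left)
state=q3 head=0 tape=..1[0].0   (q3,0)→(q1,0,left)
state=q1 head=-1 tape=..[1]0.0   (q1,1)→(q0,0,right)
state=q0 head=0 tape=..0[0].0   (q0,0)→(q3,.,left)
state=q3 head=-1 tape=..[0]..0   (q3,0)→(q1,0,left)
state=q1 head=-2 tape=.[.]0..0   (q1,.)→(qH,1,left)
state=qH head=-3 tape=[.]10..0
The non-blank tape span at halt is 10..0.

10..0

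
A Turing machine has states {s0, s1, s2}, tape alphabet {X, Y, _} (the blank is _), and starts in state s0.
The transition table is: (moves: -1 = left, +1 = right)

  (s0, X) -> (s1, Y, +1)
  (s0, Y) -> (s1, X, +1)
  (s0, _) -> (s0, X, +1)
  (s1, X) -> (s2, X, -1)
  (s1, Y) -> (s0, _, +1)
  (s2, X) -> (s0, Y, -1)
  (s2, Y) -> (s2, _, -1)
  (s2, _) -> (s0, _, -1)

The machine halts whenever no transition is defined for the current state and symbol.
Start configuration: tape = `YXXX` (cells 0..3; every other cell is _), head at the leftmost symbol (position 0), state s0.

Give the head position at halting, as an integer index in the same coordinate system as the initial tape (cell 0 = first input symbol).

state=s0 head=0 tape=_[Y]XXX   (s0,Y)→(s1,X,+1)
state=s1 head=1 tape=_X[X]XX   (s1,X)→(s2,X,-1)
state=s2 head=0 tape=_[X]XXX   (s2,X)→(s0,Y,-1)
state=s0 head=-1 tape=[_]YXXX   (s0,_)→(s0,X,+1)
state=s0 head=0 tape=X[Y]XXX   (s0,Y)→(s1,X,+1)
state=s1 head=1 tape=XX[X]XX   (s1,X)→(s2,X,-1)
state=s2 head=0 tape=X[X]XXX   (s2,X)→(s0,Y,-1)
state=s0 head=-1 tape=[X]YXXX   (s0,X)→(s1,Y,+1)
state=s1 head=0 tape=Y[Y]XXX   (s1,Y)→(s0,_,+1)
state=s0 head=1 tape=Y_[X]XX   (s0,X)→(s1,Y,+1)
state=s1 head=2 tape=Y_Y[X]X   (s1,X)→(s2,X,-1)
state=s2 head=1 tape=Y_[Y]XX   (s2,Y)→(s2,_,-1)
state=s2 head=0 tape=Y[_]_XX   (s2,_)→(s0,_,-1)
state=s0 head=-1 tape=[Y]__XX   (s0,Y)→(s1,X,+1)
state=s1 head=0 tape=X[_]_XX
At halt the head is at cell 0.

0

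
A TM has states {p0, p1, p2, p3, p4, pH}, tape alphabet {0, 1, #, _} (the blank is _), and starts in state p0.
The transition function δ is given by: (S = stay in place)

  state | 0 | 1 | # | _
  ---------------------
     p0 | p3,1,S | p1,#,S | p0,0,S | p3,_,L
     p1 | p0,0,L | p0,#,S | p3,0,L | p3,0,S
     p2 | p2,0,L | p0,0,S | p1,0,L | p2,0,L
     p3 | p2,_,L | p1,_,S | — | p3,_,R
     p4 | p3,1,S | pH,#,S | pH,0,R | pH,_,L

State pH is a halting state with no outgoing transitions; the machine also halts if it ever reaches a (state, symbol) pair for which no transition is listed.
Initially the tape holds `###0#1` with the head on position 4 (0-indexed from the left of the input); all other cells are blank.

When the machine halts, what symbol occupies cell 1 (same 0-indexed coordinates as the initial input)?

0

state=p0 head=4 tape=###0[#]1   (p0,#)→(p0,0,S)
state=p0 head=4 tape=###0[0]1   (p0,0)→(p3,1,S)
state=p3 head=4 tape=###0[1]1   (p3,1)→(p1,_,S)
state=p1 head=4 tape=###0[_]1   (p1,_)→(p3,0,S)
state=p3 head=4 tape=###0[0]1   (p3,0)→(p2,_,L)
state=p2 head=3 tape=###[0]_1   (p2,0)→(p2,0,L)
state=p2 head=2 tape=##[#]0_1   (p2,#)→(p1,0,L)
state=p1 head=1 tape=#[#]00_1   (p1,#)→(p3,0,L)
state=p3 head=0 tape=[#]000_1
Cell 1 holds 0 when M halts.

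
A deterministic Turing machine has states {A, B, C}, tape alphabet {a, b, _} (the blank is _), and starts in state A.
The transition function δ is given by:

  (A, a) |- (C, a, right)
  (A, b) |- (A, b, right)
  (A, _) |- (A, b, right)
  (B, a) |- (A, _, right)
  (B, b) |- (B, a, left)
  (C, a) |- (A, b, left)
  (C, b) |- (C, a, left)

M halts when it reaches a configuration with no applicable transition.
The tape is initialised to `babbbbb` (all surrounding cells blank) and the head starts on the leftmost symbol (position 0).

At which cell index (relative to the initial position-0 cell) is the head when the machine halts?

A | [b]abbbbb_   read b → write b, move right, go to A
A | b[a]bbbbb_   read a → write a, move right, go to C
C | ba[b]bbbb_   read b → write a, move left, go to C
C | b[a]abbbb_   read a → write b, move left, go to A
A | [b]babbbb_   read b → write b, move right, go to A
A | b[b]abbbb_   read b → write b, move right, go to A
A | bb[a]bbbb_   read a → write a, move right, go to C
C | bba[b]bbb_   read b → write a, move left, go to C
C | bb[a]abbb_   read a → write b, move left, go to A
A | b[b]babbb_   read b → write b, move right, go to A
A | bb[b]abbb_   read b → write b, move right, go to A
A | bbb[a]bbb_   read a → write a, move right, go to C
C | bbba[b]bb_   read b → write a, move left, go to C
C | bbb[a]abb_   read a → write b, move left, go to A
A | bb[b]babb_   read b → write b, move right, go to A
A | bbb[b]abb_   read b → write b, move right, go to A
A | bbbb[a]bb_   read a → write a, move right, go to C
C | bbbba[b]b_   read b → write a, move left, go to C
C | bbbb[a]ab_   read a → write b, move left, go to A
A | bbb[b]bab_   read b → write b, move right, go to A
A | bbbb[b]ab_   read b → write b, move right, go to A
A | bbbbb[a]b_   read a → write a, move right, go to C
C | bbbbba[b]_   read b → write a, move left, go to C
C | bbbbb[a]a_   read a → write b, move left, go to A
A | bbbb[b]ba_   read b → write b, move right, go to A
A | bbbbb[b]a_   read b → write b, move right, go to A
A | bbbbbb[a]_   read a → write a, move right, go to C
C | bbbbbba[_]
At halt the head is at cell 7.

7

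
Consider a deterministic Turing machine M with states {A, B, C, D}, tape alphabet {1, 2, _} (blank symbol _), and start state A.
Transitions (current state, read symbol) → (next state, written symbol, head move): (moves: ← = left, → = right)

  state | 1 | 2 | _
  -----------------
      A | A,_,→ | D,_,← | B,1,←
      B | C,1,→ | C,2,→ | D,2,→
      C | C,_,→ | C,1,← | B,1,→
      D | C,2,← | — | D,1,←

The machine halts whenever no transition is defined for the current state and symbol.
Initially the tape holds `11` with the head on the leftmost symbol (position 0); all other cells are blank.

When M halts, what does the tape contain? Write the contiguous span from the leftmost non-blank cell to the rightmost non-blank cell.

1__121

A | [1]1____   read 1 → write _, move →, go to A
A | _[1]____   read 1 → write _, move →, go to A
A | __[_]___   read _ → write 1, move ←, go to B
B | _[_]1___   read _ → write 2, move →, go to D
D | _2[1]___   read 1 → write 2, move ←, go to C
C | _[2]2___   read 2 → write 1, move ←, go to C
C | [_]12___   read _ → write 1, move →, go to B
B | 1[1]2___   read 1 → write 1, move →, go to C
C | 11[2]___   read 2 → write 1, move ←, go to C
C | 1[1]1___   read 1 → write _, move →, go to C
C | 1_[1]___   read 1 → write _, move →, go to C
C | 1__[_]__   read _ → write 1, move →, go to B
B | 1__1[_]_   read _ → write 2, move →, go to D
D | 1__12[_]   read _ → write 1, move ←, go to D
D | 1__1[2]1
The non-blank tape span at halt is 1__121.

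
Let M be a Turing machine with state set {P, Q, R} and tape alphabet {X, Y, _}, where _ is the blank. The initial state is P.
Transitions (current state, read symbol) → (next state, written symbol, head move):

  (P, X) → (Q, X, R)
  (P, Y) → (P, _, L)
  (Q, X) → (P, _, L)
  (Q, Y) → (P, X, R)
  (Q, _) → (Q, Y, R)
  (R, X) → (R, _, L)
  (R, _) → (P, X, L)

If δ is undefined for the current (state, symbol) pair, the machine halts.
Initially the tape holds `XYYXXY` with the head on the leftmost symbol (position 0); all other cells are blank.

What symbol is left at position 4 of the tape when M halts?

Y

P | [X]YYXXY_   read X → write X, move R, go to Q
Q | X[Y]YXXY_   read Y → write X, move R, go to P
P | XX[Y]XXY_   read Y → write _, move L, go to P
P | X[X]_XXY_   read X → write X, move R, go to Q
Q | XX[_]XXY_   read _ → write Y, move R, go to Q
Q | XXY[X]XY_   read X → write _, move L, go to P
P | XX[Y]_XY_   read Y → write _, move L, go to P
P | X[X]__XY_   read X → write X, move R, go to Q
Q | XX[_]_XY_   read _ → write Y, move R, go to Q
Q | XXY[_]XY_   read _ → write Y, move R, go to Q
Q | XXYY[X]Y_   read X → write _, move L, go to P
P | XXY[Y]_Y_   read Y → write _, move L, go to P
P | XX[Y]__Y_   read Y → write _, move L, go to P
P | X[X]___Y_   read X → write X, move R, go to Q
Q | XX[_]__Y_   read _ → write Y, move R, go to Q
Q | XXY[_]_Y_   read _ → write Y, move R, go to Q
Q | XXYY[_]Y_   read _ → write Y, move R, go to Q
Q | XXYYY[Y]_   read Y → write X, move R, go to P
P | XXYYYX[_]
Cell 4 holds Y when M halts.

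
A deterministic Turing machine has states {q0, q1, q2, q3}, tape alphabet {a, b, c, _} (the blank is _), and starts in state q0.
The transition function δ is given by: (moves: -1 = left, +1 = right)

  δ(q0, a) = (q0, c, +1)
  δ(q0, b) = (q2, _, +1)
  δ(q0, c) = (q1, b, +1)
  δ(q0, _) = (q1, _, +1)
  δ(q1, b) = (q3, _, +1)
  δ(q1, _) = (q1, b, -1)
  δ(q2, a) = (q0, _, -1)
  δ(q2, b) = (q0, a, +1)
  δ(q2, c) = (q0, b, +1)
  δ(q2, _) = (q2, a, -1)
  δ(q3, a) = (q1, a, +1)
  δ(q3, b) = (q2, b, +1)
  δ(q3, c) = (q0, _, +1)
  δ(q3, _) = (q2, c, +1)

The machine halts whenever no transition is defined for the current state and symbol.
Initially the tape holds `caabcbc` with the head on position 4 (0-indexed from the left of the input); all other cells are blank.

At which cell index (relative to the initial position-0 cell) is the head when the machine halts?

8

q0 | caab[c]bc____   read c → write b, move +1, go to q1
q1 | caabb[b]c____   read b → write _, move +1, go to q3
q3 | caabb_[c]____   read c → write _, move +1, go to q0
q0 | caabb__[_]___   read _ → write _, move +1, go to q1
q1 | caabb___[_]__   read _ → write b, move -1, go to q1
q1 | caabb__[_]b__   read _ → write b, move -1, go to q1
q1 | caabb_[_]bb__   read _ → write b, move -1, go to q1
q1 | caabb[_]bbb__   read _ → write b, move -1, go to q1
q1 | caab[b]bbbb__   read b → write _, move +1, go to q3
q3 | caab_[b]bbb__   read b → write b, move +1, go to q2
q2 | caab_b[b]bb__   read b → write a, move +1, go to q0
q0 | caab_ba[b]b__   read b → write _, move +1, go to q2
q2 | caab_ba_[b]__   read b → write a, move +1, go to q0
q0 | caab_ba_a[_]_   read _ → write _, move +1, go to q1
q1 | caab_ba_a_[_]   read _ → write b, move -1, go to q1
q1 | caab_ba_a[_]b   read _ → write b, move -1, go to q1
q1 | caab_ba_[a]bb
At halt the head is at cell 8.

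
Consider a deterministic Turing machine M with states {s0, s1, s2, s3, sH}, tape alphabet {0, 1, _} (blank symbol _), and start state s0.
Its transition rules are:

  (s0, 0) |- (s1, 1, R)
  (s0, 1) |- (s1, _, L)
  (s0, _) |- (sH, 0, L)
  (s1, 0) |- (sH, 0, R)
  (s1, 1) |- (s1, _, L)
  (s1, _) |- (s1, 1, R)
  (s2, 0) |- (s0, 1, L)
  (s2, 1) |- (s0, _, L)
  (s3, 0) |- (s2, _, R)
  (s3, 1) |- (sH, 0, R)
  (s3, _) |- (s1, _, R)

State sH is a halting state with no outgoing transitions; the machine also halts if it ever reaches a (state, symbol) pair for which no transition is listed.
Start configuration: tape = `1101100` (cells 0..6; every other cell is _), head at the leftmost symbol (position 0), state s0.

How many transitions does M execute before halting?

11

s0 | __[1]101100   read 1 → write _, move L, go to s1
s1 | _[_]_101100   read _ → write 1, move R, go to s1
s1 | _1[_]101100   read _ → write 1, move R, go to s1
s1 | _11[1]01100   read 1 → write _, move L, go to s1
s1 | _1[1]_01100   read 1 → write _, move L, go to s1
s1 | _[1]__01100   read 1 → write _, move L, go to s1
s1 | [_]___01100   read _ → write 1, move R, go to s1
s1 | 1[_]__01100   read _ → write 1, move R, go to s1
s1 | 11[_]_01100   read _ → write 1, move R, go to s1
s1 | 111[_]01100   read _ → write 1, move R, go to s1
s1 | 1111[0]1100   read 0 → write 0, move R, go to sH
sH | 11110[1]100
M halts after 11 transitions.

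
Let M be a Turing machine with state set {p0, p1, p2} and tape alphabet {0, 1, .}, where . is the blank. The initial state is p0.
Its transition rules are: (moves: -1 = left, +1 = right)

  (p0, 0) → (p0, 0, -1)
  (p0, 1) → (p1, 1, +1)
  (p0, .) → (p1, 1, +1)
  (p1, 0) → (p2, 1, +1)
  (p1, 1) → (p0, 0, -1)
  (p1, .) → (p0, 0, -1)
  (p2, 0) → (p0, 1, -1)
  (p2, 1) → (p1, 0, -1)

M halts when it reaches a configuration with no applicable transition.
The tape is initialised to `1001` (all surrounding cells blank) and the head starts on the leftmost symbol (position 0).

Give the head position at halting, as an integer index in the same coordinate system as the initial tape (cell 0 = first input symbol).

state=p0 head=0 tape=[1]001.   (p0,1)→(p1,1,+1)
state=p1 head=1 tape=1[0]01.   (p1,0)→(p2,1,+1)
state=p2 head=2 tape=11[0]1.   (p2,0)→(p0,1,-1)
state=p0 head=1 tape=1[1]11.   (p0,1)→(p1,1,+1)
state=p1 head=2 tape=11[1]1.   (p1,1)→(p0,0,-1)
state=p0 head=1 tape=1[1]01.   (p0,1)→(p1,1,+1)
state=p1 head=2 tape=11[0]1.   (p1,0)→(p2,1,+1)
state=p2 head=3 tape=111[1].   (p2,1)→(p1,0,-1)
state=p1 head=2 tape=11[1]0.   (p1,1)→(p0,0,-1)
state=p0 head=1 tape=1[1]00.   (p0,1)→(p1,1,+1)
state=p1 head=2 tape=11[0]0.   (p1,0)→(p2,1,+1)
state=p2 head=3 tape=111[0].   (p2,0)→(p0,1,-1)
state=p0 head=2 tape=11[1]1.   (p0,1)→(p1,1,+1)
state=p1 head=3 tape=111[1].   (p1,1)→(p0,0,-1)
state=p0 head=2 tape=11[1]0.   (p0,1)→(p1,1,+1)
state=p1 head=3 tape=111[0].   (p1,0)→(p2,1,+1)
state=p2 head=4 tape=1111[.]
At halt the head is at cell 4.

4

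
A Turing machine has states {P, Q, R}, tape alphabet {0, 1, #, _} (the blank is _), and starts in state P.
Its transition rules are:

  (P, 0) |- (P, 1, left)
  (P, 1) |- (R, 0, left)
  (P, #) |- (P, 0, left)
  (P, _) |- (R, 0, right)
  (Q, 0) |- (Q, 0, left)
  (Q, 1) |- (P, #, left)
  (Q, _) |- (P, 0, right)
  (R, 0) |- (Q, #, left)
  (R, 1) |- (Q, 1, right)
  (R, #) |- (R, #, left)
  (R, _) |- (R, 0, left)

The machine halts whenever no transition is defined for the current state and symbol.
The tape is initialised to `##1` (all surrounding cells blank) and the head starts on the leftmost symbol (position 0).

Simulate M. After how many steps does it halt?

22

state=P head=0 tape=______[#]#1   (P,#)→(P,0,left)
state=P head=-1 tape=_____[_]0#1   (P,_)→(R,0,right)
state=R head=0 tape=_____0[0]#1   (R,0)→(Q,#,left)
state=Q head=-1 tape=_____[0]##1   (Q,0)→(Q,0,left)
state=Q head=-2 tape=____[_]0##1   (Q,_)→(P,0,right)
state=P head=-1 tape=____0[0]##1   (P,0)→(P,1,left)
state=P head=-2 tape=____[0]1##1   (P,0)→(P,1,left)
state=P head=-3 tape=___[_]11##1   (P,_)→(R,0,right)
state=R head=-2 tape=___0[1]1##1   (R,1)→(Q,1,right)
state=Q head=-1 tape=___01[1]##1   (Q,1)→(P,#,left)
state=P head=-2 tape=___0[1]###1   (P,1)→(R,0,left)
state=R head=-3 tape=___[0]0###1   (R,0)→(Q,#,left)
state=Q head=-4 tape=__[_]#0###1   (Q,_)→(P,0,right)
state=P head=-3 tape=__0[#]0###1   (P,#)→(P,0,left)
state=P head=-4 tape=__[0]00###1   (P,0)→(P,1,left)
state=P head=-5 tape=_[_]100###1   (P,_)→(R,0,right)
state=R head=-4 tape=_0[1]00###1   (R,1)→(Q,1,right)
state=Q head=-3 tape=_01[0]0###1   (Q,0)→(Q,0,left)
state=Q head=-4 tape=_0[1]00###1   (Q,1)→(P,#,left)
state=P head=-5 tape=_[0]#00###1   (P,0)→(P,1,left)
state=P head=-6 tape=[_]1#00###1   (P,_)→(R,0,right)
state=R head=-5 tape=0[1]#00###1   (R,1)→(Q,1,right)
state=Q head=-4 tape=01[#]00###1
M halts after 22 transitions.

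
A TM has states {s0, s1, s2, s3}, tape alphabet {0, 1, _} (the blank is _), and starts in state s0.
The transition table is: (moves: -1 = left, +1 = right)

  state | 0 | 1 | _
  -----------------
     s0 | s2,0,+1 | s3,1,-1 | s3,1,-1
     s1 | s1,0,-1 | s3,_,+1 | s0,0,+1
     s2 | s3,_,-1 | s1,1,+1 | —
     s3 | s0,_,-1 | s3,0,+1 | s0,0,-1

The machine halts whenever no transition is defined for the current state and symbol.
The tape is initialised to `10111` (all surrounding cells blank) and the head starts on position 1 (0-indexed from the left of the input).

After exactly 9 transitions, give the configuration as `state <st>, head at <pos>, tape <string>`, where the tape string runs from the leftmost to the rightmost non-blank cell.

state s3, head at 2, tape 1011

state=s0 head=1 tape=1[0]111_   (s0,0)→(s2,0,+1)
state=s2 head=2 tape=10[1]11_   (s2,1)→(s1,1,+1)
state=s1 head=3 tape=101[1]1_   (s1,1)→(s3,_,+1)
state=s3 head=4 tape=101_[1]_   (s3,1)→(s3,0,+1)
state=s3 head=5 tape=101_0[_]   (s3,_)→(s0,0,-1)
state=s0 head=4 tape=101_[0]0   (s0,0)→(s2,0,+1)
state=s2 head=5 tape=101_0[0]   (s2,0)→(s3,_,-1)
state=s3 head=4 tape=101_[0]_   (s3,0)→(s0,_,-1)
state=s0 head=3 tape=101[_]__   (s0,_)→(s3,1,-1)
state=s3 head=2 tape=10[1]1__
After 9 steps: state s3, head at 2, tape 1011.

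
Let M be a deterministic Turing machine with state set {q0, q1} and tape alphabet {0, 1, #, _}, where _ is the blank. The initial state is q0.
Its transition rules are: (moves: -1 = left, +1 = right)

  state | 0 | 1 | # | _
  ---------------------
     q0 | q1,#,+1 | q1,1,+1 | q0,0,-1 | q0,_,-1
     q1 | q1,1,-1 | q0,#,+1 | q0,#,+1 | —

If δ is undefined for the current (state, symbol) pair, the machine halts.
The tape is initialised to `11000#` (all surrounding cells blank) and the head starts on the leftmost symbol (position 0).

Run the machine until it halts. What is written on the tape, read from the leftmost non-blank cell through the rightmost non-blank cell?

q0 | [1]1000#_   read 1 → write 1, move +1, go to q1
q1 | 1[1]000#_   read 1 → write #, move +1, go to q0
q0 | 1#[0]00#_   read 0 → write #, move +1, go to q1
q1 | 1##[0]0#_   read 0 → write 1, move -1, go to q1
q1 | 1#[#]10#_   read # → write #, move +1, go to q0
q0 | 1##[1]0#_   read 1 → write 1, move +1, go to q1
q1 | 1##1[0]#_   read 0 → write 1, move -1, go to q1
q1 | 1##[1]1#_   read 1 → write #, move +1, go to q0
q0 | 1###[1]#_   read 1 → write 1, move +1, go to q1
q1 | 1###1[#]_   read # → write #, move +1, go to q0
q0 | 1###1#[_]   read _ → write _, move -1, go to q0
q0 | 1###1[#]_   read # → write 0, move -1, go to q0
q0 | 1###[1]0_   read 1 → write 1, move +1, go to q1
q1 | 1###1[0]_   read 0 → write 1, move -1, go to q1
q1 | 1###[1]1_   read 1 → write #, move +1, go to q0
q0 | 1####[1]_   read 1 → write 1, move +1, go to q1
q1 | 1####1[_]
The non-blank tape span at halt is 1####1.

1####1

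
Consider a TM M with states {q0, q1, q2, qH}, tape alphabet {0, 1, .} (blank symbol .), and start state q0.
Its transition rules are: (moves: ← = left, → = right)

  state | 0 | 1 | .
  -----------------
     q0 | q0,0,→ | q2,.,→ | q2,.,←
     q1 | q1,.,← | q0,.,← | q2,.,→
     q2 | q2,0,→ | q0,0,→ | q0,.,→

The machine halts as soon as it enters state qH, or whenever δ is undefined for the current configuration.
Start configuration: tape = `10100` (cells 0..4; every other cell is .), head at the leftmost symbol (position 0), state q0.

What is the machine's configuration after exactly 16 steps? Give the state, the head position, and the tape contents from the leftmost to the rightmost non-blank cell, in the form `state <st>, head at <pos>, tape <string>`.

q0 | [1]0100..   read 1 → write ., move →, go to q2
q2 | .[0]100..   read 0 → write 0, move →, go to q2
q2 | .0[1]00..   read 1 → write 0, move →, go to q0
q0 | .00[0]0..   read 0 → write 0, move →, go to q0
q0 | .000[0]..   read 0 → write 0, move →, go to q0
q0 | .0000[.].   read . → write ., move ←, go to q2
q2 | .000[0]..   read 0 → write 0, move →, go to q2
q2 | .0000[.].   read . → write ., move →, go to q0
q0 | .0000.[.]   read . → write ., move ←, go to q2
q2 | .0000[.].   read . → write ., move →, go to q0
q0 | .0000.[.]   read . → write ., move ←, go to q2
q2 | .0000[.].   read . → write ., move →, go to q0
q0 | .0000.[.]   read . → write ., move ←, go to q2
q2 | .0000[.].   read . → write ., move →, go to q0
q0 | .0000.[.]   read . → write ., move ←, go to q2
q2 | .0000[.].   read . → write ., move →, go to q0
q0 | .0000.[.]
After 16 steps: state q0, head at 6, tape 0000.

state q0, head at 6, tape 0000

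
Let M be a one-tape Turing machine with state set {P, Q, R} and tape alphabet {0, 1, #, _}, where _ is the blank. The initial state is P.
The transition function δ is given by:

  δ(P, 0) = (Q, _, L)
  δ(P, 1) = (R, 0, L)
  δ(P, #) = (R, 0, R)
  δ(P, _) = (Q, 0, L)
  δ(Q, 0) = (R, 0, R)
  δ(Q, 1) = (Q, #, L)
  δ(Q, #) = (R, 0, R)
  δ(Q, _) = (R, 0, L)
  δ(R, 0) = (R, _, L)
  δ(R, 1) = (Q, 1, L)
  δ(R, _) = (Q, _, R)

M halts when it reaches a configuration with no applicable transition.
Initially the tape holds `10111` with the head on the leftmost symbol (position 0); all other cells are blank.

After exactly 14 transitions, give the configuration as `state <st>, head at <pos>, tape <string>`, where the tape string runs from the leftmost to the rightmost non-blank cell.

state Q, head at 0, tape 0#11

P | _[1]0111   read 1 → write 0, move L, go to R
R | [_]00111   read _ → write _, move R, go to Q
Q | _[0]0111   read 0 → write 0, move R, go to R
R | _0[0]111   read 0 → write _, move L, go to R
R | _[0]_111   read 0 → write _, move L, go to R
R | [_]__111   read _ → write _, move R, go to Q
Q | _[_]_111   read _ → write 0, move L, go to R
R | [_]0_111   read _ → write _, move R, go to Q
Q | _[0]_111   read 0 → write 0, move R, go to R
R | _0[_]111   read _ → write _, move R, go to Q
Q | _0_[1]11   read 1 → write #, move L, go to Q
Q | _0[_]#11   read _ → write 0, move L, go to R
R | _[0]0#11   read 0 → write _, move L, go to R
R | [_]_0#11   read _ → write _, move R, go to Q
Q | _[_]0#11
After 14 steps: state Q, head at 0, tape 0#11.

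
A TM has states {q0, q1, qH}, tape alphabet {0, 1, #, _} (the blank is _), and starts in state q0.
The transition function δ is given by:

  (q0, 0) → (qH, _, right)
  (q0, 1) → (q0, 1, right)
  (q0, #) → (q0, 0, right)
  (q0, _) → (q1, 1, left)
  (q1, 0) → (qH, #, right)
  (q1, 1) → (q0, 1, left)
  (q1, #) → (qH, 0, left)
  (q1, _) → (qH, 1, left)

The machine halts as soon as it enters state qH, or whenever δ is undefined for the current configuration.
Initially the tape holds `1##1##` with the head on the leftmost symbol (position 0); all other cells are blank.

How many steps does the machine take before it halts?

q0 | [1]##1##_   read 1 → write 1, move right, go to q0
q0 | 1[#]#1##_   read # → write 0, move right, go to q0
q0 | 10[#]1##_   read # → write 0, move right, go to q0
q0 | 100[1]##_   read 1 → write 1, move right, go to q0
q0 | 1001[#]#_   read # → write 0, move right, go to q0
q0 | 10010[#]_   read # → write 0, move right, go to q0
q0 | 100100[_]   read _ → write 1, move left, go to q1
q1 | 10010[0]1   read 0 → write #, move right, go to qH
qH | 10010#[1]
M halts after 8 transitions.

8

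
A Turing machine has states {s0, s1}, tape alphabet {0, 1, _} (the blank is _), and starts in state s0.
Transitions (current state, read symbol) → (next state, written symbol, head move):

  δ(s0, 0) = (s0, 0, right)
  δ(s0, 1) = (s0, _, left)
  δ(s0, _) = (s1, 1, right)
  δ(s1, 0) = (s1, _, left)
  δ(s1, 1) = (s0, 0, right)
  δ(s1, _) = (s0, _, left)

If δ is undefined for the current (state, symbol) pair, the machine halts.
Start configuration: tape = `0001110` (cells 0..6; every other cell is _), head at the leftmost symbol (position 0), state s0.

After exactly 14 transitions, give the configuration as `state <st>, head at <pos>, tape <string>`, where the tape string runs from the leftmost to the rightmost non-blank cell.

state s0, head at 6, tape 0001001

s0 | [0]001110_   read 0 → write 0, move right, go to s0
s0 | 0[0]01110_   read 0 → write 0, move right, go to s0
s0 | 00[0]1110_   read 0 → write 0, move right, go to s0
s0 | 000[1]110_   read 1 → write _, move left, go to s0
s0 | 00[0]_110_   read 0 → write 0, move right, go to s0
s0 | 000[_]110_   read _ → write 1, move right, go to s1
s1 | 0001[1]10_   read 1 → write 0, move right, go to s0
s0 | 00010[1]0_   read 1 → write _, move left, go to s0
s0 | 0001[0]_0_   read 0 → write 0, move right, go to s0
s0 | 00010[_]0_   read _ → write 1, move right, go to s1
s1 | 000101[0]_   read 0 → write _, move left, go to s1
s1 | 00010[1]__   read 1 → write 0, move right, go to s0
s0 | 000100[_]_   read _ → write 1, move right, go to s1
s1 | 0001001[_]   read _ → write _, move left, go to s0
s0 | 000100[1]_
After 14 steps: state s0, head at 6, tape 0001001.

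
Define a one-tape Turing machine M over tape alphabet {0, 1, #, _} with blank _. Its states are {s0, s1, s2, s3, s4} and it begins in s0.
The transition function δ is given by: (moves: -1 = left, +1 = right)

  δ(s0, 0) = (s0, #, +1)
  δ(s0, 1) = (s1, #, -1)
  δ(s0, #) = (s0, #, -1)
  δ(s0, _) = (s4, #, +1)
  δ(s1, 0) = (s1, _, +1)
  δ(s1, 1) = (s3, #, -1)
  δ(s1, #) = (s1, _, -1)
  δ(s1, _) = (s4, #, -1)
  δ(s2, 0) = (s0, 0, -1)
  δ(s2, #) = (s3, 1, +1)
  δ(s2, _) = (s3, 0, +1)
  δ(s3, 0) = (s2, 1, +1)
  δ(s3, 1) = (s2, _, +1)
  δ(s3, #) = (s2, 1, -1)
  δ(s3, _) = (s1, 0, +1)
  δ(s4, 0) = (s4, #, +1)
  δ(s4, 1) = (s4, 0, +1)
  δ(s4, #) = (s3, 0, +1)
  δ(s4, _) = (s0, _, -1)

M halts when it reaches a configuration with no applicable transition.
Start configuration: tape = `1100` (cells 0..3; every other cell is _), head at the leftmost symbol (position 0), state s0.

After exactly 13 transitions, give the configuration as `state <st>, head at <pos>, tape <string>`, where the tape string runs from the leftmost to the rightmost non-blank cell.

s0 | ____[1]100   read 1 → write #, move -1, go to s1
s1 | ___[_]#100   read _ → write #, move -1, go to s4
s4 | __[_]##100   read _ → write _, move -1, go to s0
s0 | _[_]_##100   read _ → write #, move +1, go to s4
s4 | _#[_]##100   read _ → write _, move -1, go to s0
s0 | _[#]_##100   read # → write #, move -1, go to s0
s0 | [_]#_##100   read _ → write #, move +1, go to s4
s4 | #[#]_##100   read # → write 0, move +1, go to s3
s3 | #0[_]##100   read _ → write 0, move +1, go to s1
s1 | #00[#]#100   read # → write _, move -1, go to s1
s1 | #0[0]_#100   read 0 → write _, move +1, go to s1
s1 | #0_[_]#100   read _ → write #, move -1, go to s4
s4 | #0[_]##100   read _ → write _, move -1, go to s0
s0 | #[0]_##100
After 13 steps: state s0, head at -3, tape #0_##100.

state s0, head at -3, tape #0_##100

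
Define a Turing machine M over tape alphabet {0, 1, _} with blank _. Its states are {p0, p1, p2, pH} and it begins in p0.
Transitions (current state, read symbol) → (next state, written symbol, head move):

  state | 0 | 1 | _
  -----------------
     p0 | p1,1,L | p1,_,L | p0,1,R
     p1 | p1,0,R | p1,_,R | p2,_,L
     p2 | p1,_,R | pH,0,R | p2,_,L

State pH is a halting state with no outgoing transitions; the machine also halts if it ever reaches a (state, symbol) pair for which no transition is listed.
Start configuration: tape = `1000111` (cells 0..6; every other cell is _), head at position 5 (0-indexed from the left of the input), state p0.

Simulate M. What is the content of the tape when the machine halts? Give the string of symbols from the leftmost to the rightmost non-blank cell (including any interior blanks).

0_____1

p0 | 10001[1]1   read 1 → write _, move L, go to p1
p1 | 1000[1]_1   read 1 → write _, move R, go to p1
p1 | 1000_[_]1   read _ → write _, move L, go to p2
p2 | 1000[_]_1   read _ → write _, move L, go to p2
p2 | 100[0]__1   read 0 → write _, move R, go to p1
p1 | 100_[_]_1   read _ → write _, move L, go to p2
p2 | 100[_]__1   read _ → write _, move L, go to p2
p2 | 10[0]___1   read 0 → write _, move R, go to p1
p1 | 10_[_]__1   read _ → write _, move L, go to p2
p2 | 10[_]___1   read _ → write _, move L, go to p2
p2 | 1[0]____1   read 0 → write _, move R, go to p1
p1 | 1_[_]___1   read _ → write _, move L, go to p2
p2 | 1[_]____1   read _ → write _, move L, go to p2
p2 | [1]_____1   read 1 → write 0, move R, go to pH
pH | 0[_]____1
The non-blank tape span at halt is 0_____1.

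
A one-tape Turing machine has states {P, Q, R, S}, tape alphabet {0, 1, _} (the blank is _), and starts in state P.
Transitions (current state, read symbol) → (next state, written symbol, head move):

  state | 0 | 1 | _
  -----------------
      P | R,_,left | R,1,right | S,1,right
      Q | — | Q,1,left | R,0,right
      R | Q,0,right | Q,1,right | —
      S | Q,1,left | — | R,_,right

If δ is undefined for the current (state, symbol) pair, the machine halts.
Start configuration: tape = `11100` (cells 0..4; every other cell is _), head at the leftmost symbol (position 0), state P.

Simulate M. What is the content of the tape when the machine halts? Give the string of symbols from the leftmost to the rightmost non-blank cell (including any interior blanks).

P | _[1]1100   read 1 → write 1, move right, go to R
R | _1[1]100   read 1 → write 1, move right, go to Q
Q | _11[1]00   read 1 → write 1, move left, go to Q
Q | _1[1]100   read 1 → write 1, move left, go to Q
Q | _[1]1100   read 1 → write 1, move left, go to Q
Q | [_]11100   read _ → write 0, move right, go to R
R | 0[1]1100   read 1 → write 1, move right, go to Q
Q | 01[1]100   read 1 → write 1, move left, go to Q
Q | 0[1]1100   read 1 → write 1, move left, go to Q
Q | [0]11100
The non-blank tape span at halt is 011100.

011100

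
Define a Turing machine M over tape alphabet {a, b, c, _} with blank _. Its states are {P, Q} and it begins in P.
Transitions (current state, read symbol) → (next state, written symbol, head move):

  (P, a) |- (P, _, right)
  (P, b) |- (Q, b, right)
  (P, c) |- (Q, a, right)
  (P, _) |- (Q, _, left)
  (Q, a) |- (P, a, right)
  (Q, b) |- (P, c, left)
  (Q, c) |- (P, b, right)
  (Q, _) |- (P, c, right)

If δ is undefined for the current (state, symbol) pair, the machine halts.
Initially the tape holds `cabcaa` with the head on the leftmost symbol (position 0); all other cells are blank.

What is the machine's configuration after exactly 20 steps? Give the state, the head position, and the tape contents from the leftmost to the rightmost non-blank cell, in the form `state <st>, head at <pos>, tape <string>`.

state P, head at 4, tape aabb_c

state=P head=0 tape=[c]abcaa_   (P,c)→(Q,a,right)
state=Q head=1 tape=a[a]bcaa_   (Q,a)→(P,a,right)
state=P head=2 tape=aa[b]caa_   (P,b)→(Q,b,right)
state=Q head=3 tape=aab[c]aa_   (Q,c)→(P,b,right)
state=P head=4 tape=aabb[a]a_   (P,a)→(P,_,right)
state=P head=5 tape=aabb_[a]_   (P,a)→(P,_,right)
state=P head=6 tape=aabb__[_]   (P,_)→(Q,_,left)
state=Q head=5 tape=aabb_[_]_   (Q,_)→(P,c,right)
state=P head=6 tape=aabb_c[_]   (P,_)→(Q,_,left)
state=Q head=5 tape=aabb_[c]_   (Q,c)→(P,b,right)
state=P head=6 tape=aabb_b[_]   (P,_)→(Q,_,left)
state=Q head=5 tape=aabb_[b]_   (Q,b)→(P,c,left)
state=P head=4 tape=aabb[_]c_   (P,_)→(Q,_,left)
state=Q head=3 tape=aab[b]_c_   (Q,b)→(P,c,left)
state=P head=2 tape=aa[b]c_c_   (P,b)→(Q,b,right)
state=Q head=3 tape=aab[c]_c_   (Q,c)→(P,b,right)
state=P head=4 tape=aabb[_]c_   (P,_)→(Q,_,left)
state=Q head=3 tape=aab[b]_c_   (Q,b)→(P,c,left)
state=P head=2 tape=aa[b]c_c_   (P,b)→(Q,b,right)
state=Q head=3 tape=aab[c]_c_   (Q,c)→(P,b,right)
state=P head=4 tape=aabb[_]c_
After 20 steps: state P, head at 4, tape aabb_c.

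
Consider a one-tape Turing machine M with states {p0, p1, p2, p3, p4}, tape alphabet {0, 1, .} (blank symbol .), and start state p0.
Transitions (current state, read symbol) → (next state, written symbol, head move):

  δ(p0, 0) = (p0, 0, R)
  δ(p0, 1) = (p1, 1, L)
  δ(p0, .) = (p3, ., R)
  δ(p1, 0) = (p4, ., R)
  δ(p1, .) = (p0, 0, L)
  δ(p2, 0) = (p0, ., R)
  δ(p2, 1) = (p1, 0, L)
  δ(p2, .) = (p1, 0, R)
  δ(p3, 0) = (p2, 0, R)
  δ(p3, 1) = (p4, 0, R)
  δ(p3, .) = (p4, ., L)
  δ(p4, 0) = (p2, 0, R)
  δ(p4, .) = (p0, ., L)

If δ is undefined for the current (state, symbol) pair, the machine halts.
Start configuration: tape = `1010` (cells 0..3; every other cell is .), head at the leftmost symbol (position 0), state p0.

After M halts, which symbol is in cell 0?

0

p0 | ..[1]010   read 1 → write 1, move L, go to p1
p1 | .[.]1010   read . → write 0, move L, go to p0
p0 | [.]01010   read . → write ., move R, go to p3
p3 | .[0]1010   read 0 → write 0, move R, go to p2
p2 | .0[1]010   read 1 → write 0, move L, go to p1
p1 | .[0]0010   read 0 → write ., move R, go to p4
p4 | ..[0]010   read 0 → write 0, move R, go to p2
p2 | ..0[0]10   read 0 → write ., move R, go to p0
p0 | ..0.[1]0   read 1 → write 1, move L, go to p1
p1 | ..0[.]10   read . → write 0, move L, go to p0
p0 | ..[0]010   read 0 → write 0, move R, go to p0
p0 | ..0[0]10   read 0 → write 0, move R, go to p0
p0 | ..00[1]0   read 1 → write 1, move L, go to p1
p1 | ..0[0]10   read 0 → write ., move R, go to p4
p4 | ..0.[1]0
Cell 0 holds 0 when M halts.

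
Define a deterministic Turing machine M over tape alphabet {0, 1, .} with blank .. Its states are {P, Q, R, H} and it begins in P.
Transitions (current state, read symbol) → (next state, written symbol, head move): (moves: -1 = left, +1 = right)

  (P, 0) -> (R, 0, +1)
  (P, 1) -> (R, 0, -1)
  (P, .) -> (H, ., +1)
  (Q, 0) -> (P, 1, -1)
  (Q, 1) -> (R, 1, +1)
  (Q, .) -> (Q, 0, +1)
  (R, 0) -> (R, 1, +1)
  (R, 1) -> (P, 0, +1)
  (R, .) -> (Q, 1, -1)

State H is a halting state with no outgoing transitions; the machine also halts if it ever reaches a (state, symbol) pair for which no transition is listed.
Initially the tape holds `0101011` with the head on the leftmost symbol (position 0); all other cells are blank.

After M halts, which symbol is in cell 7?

0

P | [0]101011...   read 0 → write 0, move +1, go to R
R | 0[1]01011...   read 1 → write 0, move +1, go to P
P | 00[0]1011...   read 0 → write 0, move +1, go to R
R | 000[1]011...   read 1 → write 0, move +1, go to P
P | 0000[0]11...   read 0 → write 0, move +1, go to R
R | 00000[1]1...   read 1 → write 0, move +1, go to P
P | 000000[1]...   read 1 → write 0, move -1, go to R
R | 00000[0]0...   read 0 → write 1, move +1, go to R
R | 000001[0]...   read 0 → write 1, move +1, go to R
R | 0000011[.]..   read . → write 1, move -1, go to Q
Q | 000001[1]1..   read 1 → write 1, move +1, go to R
R | 0000011[1]..   read 1 → write 0, move +1, go to P
P | 00000110[.].   read . → write ., move +1, go to H
H | 00000110.[.]
Cell 7 holds 0 when M halts.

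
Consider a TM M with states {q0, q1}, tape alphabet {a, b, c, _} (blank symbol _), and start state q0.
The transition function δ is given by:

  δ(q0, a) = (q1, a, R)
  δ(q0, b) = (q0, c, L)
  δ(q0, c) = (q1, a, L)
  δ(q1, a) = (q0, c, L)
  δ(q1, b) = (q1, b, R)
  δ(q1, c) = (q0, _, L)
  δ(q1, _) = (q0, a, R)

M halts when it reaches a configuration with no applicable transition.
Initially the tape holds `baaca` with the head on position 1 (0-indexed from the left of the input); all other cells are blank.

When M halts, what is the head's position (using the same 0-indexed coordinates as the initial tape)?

5

state=q0 head=1 tape=b[a]aca_   (q0,a)→(q1,a,R)
state=q1 head=2 tape=ba[a]ca_   (q1,a)→(q0,c,L)
state=q0 head=1 tape=b[a]cca_   (q0,a)→(q1,a,R)
state=q1 head=2 tape=ba[c]ca_   (q1,c)→(q0,_,L)
state=q0 head=1 tape=b[a]_ca_   (q0,a)→(q1,a,R)
state=q1 head=2 tape=ba[_]ca_   (q1,_)→(q0,a,R)
state=q0 head=3 tape=baa[c]a_   (q0,c)→(q1,a,L)
state=q1 head=2 tape=ba[a]aa_   (q1,a)→(q0,c,L)
state=q0 head=1 tape=b[a]caa_   (q0,a)→(q1,a,R)
state=q1 head=2 tape=ba[c]aa_   (q1,c)→(q0,_,L)
state=q0 head=1 tape=b[a]_aa_   (q0,a)→(q1,a,R)
state=q1 head=2 tape=ba[_]aa_   (q1,_)→(q0,a,R)
state=q0 head=3 tape=baa[a]a_   (q0,a)→(q1,a,R)
state=q1 head=4 tape=baaa[a]_   (q1,a)→(q0,c,L)
state=q0 head=3 tape=baa[a]c_   (q0,a)→(q1,a,R)
state=q1 head=4 tape=baaa[c]_   (q1,c)→(q0,_,L)
state=q0 head=3 tape=baa[a]__   (q0,a)→(q1,a,R)
state=q1 head=4 tape=baaa[_]_   (q1,_)→(q0,a,R)
state=q0 head=5 tape=baaaa[_]
At halt the head is at cell 5.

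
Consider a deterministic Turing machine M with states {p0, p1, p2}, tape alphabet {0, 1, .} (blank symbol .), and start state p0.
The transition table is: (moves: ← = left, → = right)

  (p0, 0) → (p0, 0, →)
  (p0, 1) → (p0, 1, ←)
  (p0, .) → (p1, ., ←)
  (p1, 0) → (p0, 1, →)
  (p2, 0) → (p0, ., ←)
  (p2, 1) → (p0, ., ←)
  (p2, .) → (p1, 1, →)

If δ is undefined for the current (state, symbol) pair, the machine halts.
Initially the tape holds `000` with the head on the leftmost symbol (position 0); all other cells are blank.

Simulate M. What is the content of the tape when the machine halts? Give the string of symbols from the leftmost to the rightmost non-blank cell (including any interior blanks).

001

p0 | [0]00.   read 0 → write 0, move →, go to p0
p0 | 0[0]0.   read 0 → write 0, move →, go to p0
p0 | 00[0].   read 0 → write 0, move →, go to p0
p0 | 000[.]   read . → write ., move ←, go to p1
p1 | 00[0].   read 0 → write 1, move →, go to p0
p0 | 001[.]   read . → write ., move ←, go to p1
p1 | 00[1].
The non-blank tape span at halt is 001.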